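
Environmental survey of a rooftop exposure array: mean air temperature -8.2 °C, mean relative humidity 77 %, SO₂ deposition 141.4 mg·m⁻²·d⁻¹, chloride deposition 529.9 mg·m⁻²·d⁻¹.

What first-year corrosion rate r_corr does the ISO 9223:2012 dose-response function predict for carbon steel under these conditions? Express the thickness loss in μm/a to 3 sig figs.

carbon steel: T≤10 °C ⇒ hinge +0.150·(-8.2−10) = -2.7300
  Pd branch = 1.77·Pd^0.52·e^(0.02·RH+f) = 7.07 μm/a
  Sd branch = 0.102·Sd^0.62·e^(0.033·RH+0.04·T) = 45.57 μm/a
  sum: 7.07 + 45.57 → r_corr = 52.64 μm/a

r_corr = 52.6 μm/a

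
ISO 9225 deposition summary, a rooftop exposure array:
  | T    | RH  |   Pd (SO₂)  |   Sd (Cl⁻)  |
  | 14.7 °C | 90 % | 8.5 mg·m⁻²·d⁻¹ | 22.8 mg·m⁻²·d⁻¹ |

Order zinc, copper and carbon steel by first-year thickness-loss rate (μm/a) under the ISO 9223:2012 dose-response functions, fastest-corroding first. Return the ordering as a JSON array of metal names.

zinc: T>10 °C ⇒ hinge -0.071·(14.7−10) = -0.3337
  SO₂ term: 0.0129·8.5^0.44·exp(0.046·90-0.3337) = 1.488
  Cl⁻ term: 0.0175·22.8^0.57·exp(0.008·90+0.085·14.7) = 0.7454
  sum: 1.488 + 0.7454 → r_corr = 2.233 μm/a
copper: temperature factor f = -0.080·(4.7) = -0.3760
  SO₂ term: 0.0053·8.5^0.26·exp(0.059·90-0.3760) = 1.284
  Cl⁻ term: 0.01025·22.8^0.27·exp(0.036·90+0.049·14.7) = 1.251
  sum: 1.284 + 1.251 → r_corr = 2.536 μm/a
carbon steel: temperature factor f = -0.054·(4.7) = -0.2538
  Pd branch = 1.77·Pd^0.52·e^(0.02·RH+f) = 25.28 μm/a
  Cl⁻ term: 0.102·22.8^0.62·exp(0.033·90+0.04·14.7) = 24.87
  r_corr = 25.28 + 24.87 = 50.15 μm/a
Ordering by μm/a: carbon steel (50.2) > copper (2.54) > zinc (2.23)

["carbon steel", "copper", "zinc"]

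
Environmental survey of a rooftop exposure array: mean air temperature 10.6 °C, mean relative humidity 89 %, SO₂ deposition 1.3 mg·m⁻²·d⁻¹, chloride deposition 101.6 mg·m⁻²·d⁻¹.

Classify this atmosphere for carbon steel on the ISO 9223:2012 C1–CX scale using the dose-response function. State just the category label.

carbon steel: T>10 °C ⇒ hinge -0.054·(10.6−10) = -0.0324
  Pd branch = 1.77·Pd^0.52·e^(0.02·RH+f) = 11.65 μm/a
  Cl⁻ term: 0.102·101.6^0.62·exp(0.033·89+0.04·10.6) = 51.59
  sum: 11.65 + 51.59 → r_corr = 63.23 μm/a
Category bounds: 50…80 μm/a bracket r_corr ⇒ C4

C4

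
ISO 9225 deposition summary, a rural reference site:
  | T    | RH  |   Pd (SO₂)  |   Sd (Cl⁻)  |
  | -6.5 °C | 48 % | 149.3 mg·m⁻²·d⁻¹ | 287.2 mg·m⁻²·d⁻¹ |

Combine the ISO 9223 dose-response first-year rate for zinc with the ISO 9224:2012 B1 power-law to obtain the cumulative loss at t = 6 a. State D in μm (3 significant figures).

zinc: f(T) = +0.038·(T−10) [T≤10 °C] = -0.6270
  sulphur-dioxide contribution → 0.5673 μm/a
  chloride contribution → 0.3724 μm/a
  ⇒ r_corr(zinc) = 0.9397 μm/a
Long-term exponent b (ISO 9224 Table 2, B1) = 0.813
  D(6) = 0.9397 × 6^0.813 = 0.9397 × 4.292 = 4.033 μm

D(6) = 4.03 μm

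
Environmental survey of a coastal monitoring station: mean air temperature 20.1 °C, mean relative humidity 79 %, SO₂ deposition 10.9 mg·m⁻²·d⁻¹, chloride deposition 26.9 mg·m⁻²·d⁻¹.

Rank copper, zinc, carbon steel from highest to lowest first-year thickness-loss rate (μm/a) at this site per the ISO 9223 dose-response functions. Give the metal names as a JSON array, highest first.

copper: T>10 °C ⇒ hinge -0.080·(20.1−10) = -0.8080
  sulphur-dioxide contribution → 0.4649 μm/a
  chloride contribution → 1.147 μm/a
  total first-year rate 1.612 μm/a
zinc: T>10 °C ⇒ hinge -0.071·(20.1−10) = -0.7171
  sulphur-dioxide contribution → 0.6821 μm/a
  chloride contribution → 1.187 μm/a
  ⇒ r_corr(zinc) = 1.869 μm/a
carbon steel: f(T) = -0.054·(T−10) [T>10 °C] = -0.5454
  sulphur-dioxide contribution → 17.25 μm/a
  chloride contribution → 23.79 μm/a
  total first-year rate 41.04 μm/a
Ordering by μm/a: carbon steel (41) > zinc (1.87) > copper (1.61)

["carbon steel", "zinc", "copper"]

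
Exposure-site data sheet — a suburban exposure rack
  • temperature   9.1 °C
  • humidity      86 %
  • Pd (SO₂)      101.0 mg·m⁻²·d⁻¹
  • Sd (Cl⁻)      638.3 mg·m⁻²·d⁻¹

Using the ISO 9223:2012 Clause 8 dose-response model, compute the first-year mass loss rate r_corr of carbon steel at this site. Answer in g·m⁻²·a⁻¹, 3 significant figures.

carbon steel: T≤10 °C ⇒ hinge +0.150·(9.1−10) = -0.1350
  Pd branch = 1.77·Pd^0.52·e^(0.02·RH+f) = 95.19 μm/a
  Cl⁻ term: 0.102·638.3^0.62·exp(0.033·86+0.04·9.1) = 137.5
  r_corr = 95.19 + 137.5 = 232.7 μm/a
Convert to mass loss: 232.7 μm/a × 7.85 g/cm³ = 1827 g·m⁻²·a⁻¹

r_corr = 1.83e+03 g·m⁻²·a⁻¹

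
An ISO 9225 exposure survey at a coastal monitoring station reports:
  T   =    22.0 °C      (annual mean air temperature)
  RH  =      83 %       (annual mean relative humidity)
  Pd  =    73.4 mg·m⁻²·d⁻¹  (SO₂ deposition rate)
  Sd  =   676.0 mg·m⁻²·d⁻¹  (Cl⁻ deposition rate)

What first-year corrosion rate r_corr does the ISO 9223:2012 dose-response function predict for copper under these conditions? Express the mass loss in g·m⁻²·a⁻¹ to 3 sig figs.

copper: T>10 °C ⇒ hinge -0.080·(22.0−10) = -0.9600
  SO₂ term: 0.0053·73.4^0.26·exp(0.059·83-0.9600) = 0.8302
  Sd branch = 0.01025·Sd^0.27·e^(0.036·RH+0.049·T) = 3.473 μm/a
  r_corr = 0.8302 + 3.473 = 4.303 μm/a
Convert to mass loss: 4.303 μm/a × 8.96 g/cm³ = 38.55 g·m⁻²·a⁻¹

r_corr = 38.6 g·m⁻²·a⁻¹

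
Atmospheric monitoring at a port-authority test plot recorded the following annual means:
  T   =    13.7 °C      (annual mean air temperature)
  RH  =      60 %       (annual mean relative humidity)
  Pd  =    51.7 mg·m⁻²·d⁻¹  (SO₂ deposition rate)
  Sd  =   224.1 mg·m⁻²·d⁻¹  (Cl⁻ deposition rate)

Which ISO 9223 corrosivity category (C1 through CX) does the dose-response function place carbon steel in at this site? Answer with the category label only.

carbon steel: temperature factor f = -0.054·(3.7) = -0.1998
  Pd branch = 1.77·Pd^0.52·e^(0.02·RH+f) = 37.44 μm/a
  Sd branch = 0.102·Sd^0.62·e^(0.033·RH+0.04·T) = 36.62 μm/a
  r_corr = 37.44 + 36.62 = 74.07 μm/a
Category bounds: 50…80 μm/a bracket r_corr ⇒ C4

C4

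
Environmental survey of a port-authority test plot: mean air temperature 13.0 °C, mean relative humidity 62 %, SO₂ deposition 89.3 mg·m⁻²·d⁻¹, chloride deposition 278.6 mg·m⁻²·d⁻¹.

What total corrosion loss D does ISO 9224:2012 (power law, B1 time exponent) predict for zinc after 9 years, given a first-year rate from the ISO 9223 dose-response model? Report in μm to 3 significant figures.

D(9) = 20.6 μm

zinc: f(T) = -0.071·(T−10) [T>10 °C] = -0.2130
  SO₂ term: 0.0129·89.3^0.44·exp(0.046·62-0.2130) = 1.303
  Sd branch = 0.0175·Sd^0.57·e^(0.008·RH+0.085·T) = 2.148 μm/a
  sum: 1.303 + 2.148 → r_corr = 3.451 μm/a
Power-law: D(9) = r_corr · 9^0.813
  D(9) = 3.451 × 9^0.813 = 3.451 × 5.968 = 20.59 μm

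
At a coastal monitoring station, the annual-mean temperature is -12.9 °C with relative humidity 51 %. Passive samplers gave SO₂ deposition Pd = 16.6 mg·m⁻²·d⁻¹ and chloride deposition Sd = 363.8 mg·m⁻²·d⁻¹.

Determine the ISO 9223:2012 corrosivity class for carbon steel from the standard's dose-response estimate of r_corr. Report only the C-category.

carbon steel: T≤10 °C ⇒ hinge +0.150·(-12.9−10) = -3.4350
  Pd branch = 1.77·Pd^0.52·e^(0.02·RH+f) = 0.6817 μm/a
  Sd branch = 0.102·Sd^0.62·e^(0.033·RH+0.04·T) = 12.68 μm/a
  sum: 0.6817 + 12.68 → r_corr = 13.36 μm/a
ISO 9223 Table 2 (carbon steel): 1.3 < 13.4 ≤ 25 μm/a ⇒ C2

C2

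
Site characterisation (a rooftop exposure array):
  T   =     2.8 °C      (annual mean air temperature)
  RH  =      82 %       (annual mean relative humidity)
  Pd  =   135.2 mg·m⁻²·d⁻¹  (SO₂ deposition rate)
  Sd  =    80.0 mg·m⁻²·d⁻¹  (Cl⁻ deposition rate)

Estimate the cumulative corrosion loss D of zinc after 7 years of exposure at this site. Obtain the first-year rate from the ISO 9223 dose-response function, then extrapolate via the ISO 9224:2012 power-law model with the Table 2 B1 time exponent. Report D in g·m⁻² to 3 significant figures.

D(7) = 146 g·m⁻²

zinc: f(T) = +0.038·(T−10) [T≤10 °C] = -0.2736
  Pd branch = 0.0129·Pd^0.44·e^(0.046·RH+f) = 3.694 μm/a
  Sd branch = 0.0175·Sd^0.57·e^(0.008·RH+0.085·T) = 0.5201 μm/a
  r_corr = 3.694 + 0.5201 = 4.215 μm/a
Power-law: D(7) = r_corr · 7^0.813
  D(7) = 4.215 × 7^0.813 = 4.215 × 4.865 = 20.5 μm
  Mass loss = 20.5 μm × 7.14 g/cm³ = 146.4 g·m⁻²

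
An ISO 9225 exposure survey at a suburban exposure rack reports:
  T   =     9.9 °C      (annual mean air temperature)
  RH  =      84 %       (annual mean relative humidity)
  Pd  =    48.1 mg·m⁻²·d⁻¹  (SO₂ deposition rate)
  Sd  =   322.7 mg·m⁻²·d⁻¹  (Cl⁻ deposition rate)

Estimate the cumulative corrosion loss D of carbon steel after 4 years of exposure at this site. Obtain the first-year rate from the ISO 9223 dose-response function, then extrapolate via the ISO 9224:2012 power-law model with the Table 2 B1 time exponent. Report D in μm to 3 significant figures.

D(4) = 325 μm

carbon steel: f(T) = +0.150·(T−10) [T≤10 °C] = -0.0150
  Pd branch = 1.77·Pd^0.52·e^(0.02·RH+f) = 70.11 μm/a
  Sd branch = 0.102·Sd^0.62·e^(0.033·RH+0.04·T) = 87.08 μm/a
  r_corr = 70.11 + 87.08 = 157.2 μm/a
Long-term exponent b (ISO 9224 Table 2, B1) = 0.523
  D(4) = 157.2 × 4^0.523 = 157.2 × 2.065 = 324.6 μm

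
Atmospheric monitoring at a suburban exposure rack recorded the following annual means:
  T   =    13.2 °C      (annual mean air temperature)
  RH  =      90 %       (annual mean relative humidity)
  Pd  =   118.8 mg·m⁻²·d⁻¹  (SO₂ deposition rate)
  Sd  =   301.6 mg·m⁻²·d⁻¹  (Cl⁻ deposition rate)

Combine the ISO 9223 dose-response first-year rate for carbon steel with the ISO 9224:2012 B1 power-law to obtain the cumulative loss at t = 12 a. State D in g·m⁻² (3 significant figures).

D(12) = 6.45e+03 g·m⁻²

carbon steel: f(T) = -0.054·(T−10) [T>10 °C] = -0.1728
  Pd branch = 1.77·Pd^0.52·e^(0.02·RH+f) = 108 μm/a
  Cl⁻ term: 0.102·301.6^0.62·exp(0.033·90+0.04·13.2) = 116.1
  r_corr = 108 + 116.1 = 224.2 μm/a
Long-term exponent b (ISO 9224 Table 2, B1) = 0.523
  D(12) = 224.2 × 12^0.523 = 224.2 × 3.668 = 822.3 μm
  Mass loss = 822.3 μm × 7.85 g/cm³ = 6455 g·m⁻²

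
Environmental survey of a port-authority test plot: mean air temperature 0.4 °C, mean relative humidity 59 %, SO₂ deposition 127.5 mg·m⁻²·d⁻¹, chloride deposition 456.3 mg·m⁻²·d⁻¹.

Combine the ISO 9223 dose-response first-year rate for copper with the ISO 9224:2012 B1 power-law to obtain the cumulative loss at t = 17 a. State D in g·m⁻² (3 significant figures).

copper: temperature factor f = +0.126·(-9.6) = -1.2096
  sulphur-dioxide contribution → 0.1812 μm/a
  chloride contribution → 0.4567 μm/a
  total first-year rate 0.6379 μm/a
ISO 9224: D(t) = r_corr · t^b with b = 0.667 (copper, B1)
  D(17) = 0.6379 × 17^0.667 = 0.6379 × 6.618 = 4.222 μm
  Mass loss = 4.222 μm × 8.96 g/cm³ = 37.83 g·m⁻²

D(17) = 37.8 g·m⁻²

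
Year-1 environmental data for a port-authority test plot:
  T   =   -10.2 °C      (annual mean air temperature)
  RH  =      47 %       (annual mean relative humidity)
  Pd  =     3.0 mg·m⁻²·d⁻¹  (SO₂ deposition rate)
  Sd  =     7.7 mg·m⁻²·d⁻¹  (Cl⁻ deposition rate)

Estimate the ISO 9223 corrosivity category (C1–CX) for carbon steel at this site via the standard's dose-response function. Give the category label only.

C2

carbon steel: temperature factor f = +0.150·(-20.2) = -3.0300
  sulphur-dioxide contribution → 0.3876 μm/a
  chloride contribution → 1.134 μm/a
  ⇒ r_corr(carbon steel) = 1.522 μm/a
Category bounds: 1.3…25 μm/a bracket r_corr ⇒ C2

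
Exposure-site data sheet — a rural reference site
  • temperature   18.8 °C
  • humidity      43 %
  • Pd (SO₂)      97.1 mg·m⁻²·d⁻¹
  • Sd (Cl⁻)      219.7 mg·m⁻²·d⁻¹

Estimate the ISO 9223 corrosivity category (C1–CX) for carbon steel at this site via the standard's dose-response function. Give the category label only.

carbon steel: T>10 °C ⇒ hinge -0.054·(18.8−10) = -0.4752
  SO₂ term: 1.77·97.1^0.52·exp(0.02·43-0.4752) = 28.08
  Sd branch = 0.102·Sd^0.62·e^(0.033·RH+0.04·T) = 25.32 μm/a
  sum: 28.08 + 25.32 → r_corr = 53.4 μm/a
ISO 9223 Table 2 (carbon steel): 50 < 53.4 ≤ 80 μm/a ⇒ C4

C4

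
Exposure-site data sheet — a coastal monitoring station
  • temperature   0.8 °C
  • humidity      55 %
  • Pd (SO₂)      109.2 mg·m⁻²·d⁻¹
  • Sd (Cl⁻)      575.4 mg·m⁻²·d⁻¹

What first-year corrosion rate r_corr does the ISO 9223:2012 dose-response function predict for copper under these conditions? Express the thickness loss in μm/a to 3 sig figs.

r_corr = 0.574 μm/a

copper: f(T) = +0.126·(T−10) [T≤10 °C] = -1.1592
  sulphur-dioxide contribution → 0.1446 μm/a
  chloride contribution → 0.4294 μm/a
  total first-year rate 0.5739 μm/a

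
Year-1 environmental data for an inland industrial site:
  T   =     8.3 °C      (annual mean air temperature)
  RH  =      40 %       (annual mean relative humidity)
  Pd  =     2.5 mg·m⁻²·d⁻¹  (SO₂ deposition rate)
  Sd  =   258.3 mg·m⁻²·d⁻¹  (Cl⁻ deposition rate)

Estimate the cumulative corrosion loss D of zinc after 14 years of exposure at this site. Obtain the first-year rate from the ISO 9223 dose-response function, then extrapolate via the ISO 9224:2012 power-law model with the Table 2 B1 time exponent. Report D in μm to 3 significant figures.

D(14) = 10.9 μm

zinc: T≤10 °C ⇒ hinge +0.038·(8.3−10) = -0.0646
  SO₂ term: 0.0129·2.5^0.44·exp(0.046·40-0.0646) = 0.114
  Cl⁻ term: 0.0175·258.3^0.57·exp(0.008·40+0.085·8.3) = 1.157
  r_corr = 0.114 + 1.157 = 1.271 μm/a
Long-term exponent b (ISO 9224 Table 2, B1) = 0.813
  D(14) = 1.271 × 14^0.813 = 1.271 × 8.547 = 10.86 μm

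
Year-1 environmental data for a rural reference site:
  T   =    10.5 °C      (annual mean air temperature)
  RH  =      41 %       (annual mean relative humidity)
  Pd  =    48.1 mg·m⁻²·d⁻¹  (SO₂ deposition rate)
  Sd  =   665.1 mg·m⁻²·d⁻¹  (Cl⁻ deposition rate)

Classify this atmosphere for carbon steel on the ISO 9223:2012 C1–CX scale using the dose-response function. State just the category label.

carbon steel: temperature factor f = -0.054·(0.5) = -0.0270
  sulphur-dioxide contribution → 29.31 μm/a
  chloride contribution → 33.79 μm/a
  ⇒ r_corr(carbon steel) = 63.11 μm/a
Category bounds: 50…80 μm/a bracket r_corr ⇒ C4

C4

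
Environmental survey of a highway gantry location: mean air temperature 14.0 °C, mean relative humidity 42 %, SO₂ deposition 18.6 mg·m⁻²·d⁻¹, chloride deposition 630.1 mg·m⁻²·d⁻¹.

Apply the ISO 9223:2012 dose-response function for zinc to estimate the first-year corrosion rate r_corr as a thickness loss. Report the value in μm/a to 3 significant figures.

zinc: f(T) = -0.071·(T−10) [T>10 °C] = -0.2840
  SO₂ term: 0.0129·18.6^0.44·exp(0.046·42-0.2840) = 0.2426
  Sd branch = 0.0175·Sd^0.57·e^(0.008·RH+0.085·T) = 3.173 μm/a
  sum: 0.2426 + 3.173 → r_corr = 3.415 μm/a

r_corr = 3.42 μm/a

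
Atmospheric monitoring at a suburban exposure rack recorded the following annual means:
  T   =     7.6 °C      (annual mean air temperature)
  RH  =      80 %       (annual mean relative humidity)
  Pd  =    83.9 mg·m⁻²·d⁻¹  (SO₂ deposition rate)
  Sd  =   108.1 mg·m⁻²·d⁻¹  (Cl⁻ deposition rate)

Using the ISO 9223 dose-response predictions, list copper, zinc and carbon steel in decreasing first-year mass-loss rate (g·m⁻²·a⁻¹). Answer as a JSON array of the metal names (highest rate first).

["carbon steel", "zinc", "copper"]

copper: T≤10 °C ⇒ hinge +0.126·(7.6−10) = -0.3024
  SO₂ term: 0.0053·83.9^0.26·exp(0.059·80-0.3024) = 1.39
  Sd branch = 0.01025·Sd^0.27·e^(0.036·RH+0.049·T) = 0.9383 μm/a
  r_corr = 1.39 + 0.9383 = 2.328 μm/a
  mass loss = 2.328 μm/a × 8.96 g/cm³ = 20.86 g·m⁻²·a⁻¹
zinc: T≤10 °C ⇒ hinge +0.038·(7.6−10) = -0.0912
  SO₂ term: 0.0129·83.9^0.44·exp(0.046·80-0.0912) = 3.278
  Sd branch = 0.0175·Sd^0.57·e^(0.008·RH+0.085·T) = 0.9137 μm/a
  sum: 3.278 + 0.9137 → r_corr = 4.192 μm/a
  mass loss = 4.192 μm/a × 7.14 g/cm³ = 29.93 g·m⁻²·a⁻¹
carbon steel: f(T) = +0.150·(T−10) [T≤10 °C] = -0.3600
  Pd branch = 1.77·Pd^0.52·e^(0.02·RH+f) = 61.21 μm/a
  Sd branch = 0.102·Sd^0.62·e^(0.033·RH+0.04·T) = 35.33 μm/a
  r_corr = 61.21 + 35.33 = 96.54 μm/a
  mass loss = 96.54 μm/a × 7.85 g/cm³ = 757.9 g·m⁻²·a⁻¹
Ordering by g·m⁻²·a⁻¹: carbon steel (758) > zinc (29.9) > copper (20.9)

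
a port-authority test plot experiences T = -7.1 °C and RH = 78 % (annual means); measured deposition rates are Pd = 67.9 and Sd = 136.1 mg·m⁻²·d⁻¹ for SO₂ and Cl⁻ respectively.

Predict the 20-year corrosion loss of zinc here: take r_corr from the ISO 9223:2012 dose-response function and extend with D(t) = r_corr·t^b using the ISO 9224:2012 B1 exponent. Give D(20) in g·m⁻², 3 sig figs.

zinc: f(T) = +0.038·(T−10) [T≤10 °C] = -0.6498
  Pd branch = 0.0129·Pd^0.44·e^(0.046·RH+f) = 1.558 μm/a
  Sd branch = 0.0175·Sd^0.57·e^(0.008·RH+0.085·T) = 0.2939 μm/a
  sum: 1.558 + 0.2939 → r_corr = 1.852 μm/a
Power-law: D(20) = r_corr · 20^0.813
  D(20) = 1.852 × 20^0.813 = 1.852 × 11.42 = 21.16 μm
  Mass loss = 21.16 μm × 7.14 g/cm³ = 151.1 g·m⁻²

D(20) = 151 g·m⁻²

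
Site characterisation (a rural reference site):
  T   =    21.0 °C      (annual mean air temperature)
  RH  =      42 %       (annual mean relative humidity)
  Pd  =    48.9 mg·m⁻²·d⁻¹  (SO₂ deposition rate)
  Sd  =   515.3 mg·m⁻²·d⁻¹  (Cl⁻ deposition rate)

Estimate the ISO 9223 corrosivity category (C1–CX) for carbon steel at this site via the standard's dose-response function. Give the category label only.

C4

carbon steel: temperature factor f = -0.054·(11.0) = -0.5940
  SO₂ term: 1.77·48.9^0.52·exp(0.02·42-0.5940) = 17.11
  Sd branch = 0.102·Sd^0.62·e^(0.033·RH+0.04·T) = 45.38 μm/a
  r_corr = 17.11 + 45.38 = 62.49 μm/a
62.5 μm/a falls in (50, 80] for carbon steel → category C4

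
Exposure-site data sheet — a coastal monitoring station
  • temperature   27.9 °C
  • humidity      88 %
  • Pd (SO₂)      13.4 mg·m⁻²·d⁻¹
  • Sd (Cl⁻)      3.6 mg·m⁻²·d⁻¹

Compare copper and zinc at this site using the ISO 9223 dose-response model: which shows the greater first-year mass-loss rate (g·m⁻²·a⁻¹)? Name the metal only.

copper

copper: T>10 °C ⇒ hinge -0.080·(27.9−10) = -1.4320
  sulphur-dioxide contribution → 0.447 μm/a
  chloride contribution → 1.35 μm/a
  ⇒ r_corr(copper) = 1.797 μm/a
  mass loss = 1.797 μm/a × 8.96 g/cm³ = 16.11 g·m⁻²·a⁻¹
zinc: f(T) = -0.071·(T−10) [T>10 °C] = -1.2709
  sulphur-dioxide contribution → 0.6495 μm/a
  chloride contribution → 0.7867 μm/a
  total first-year rate 1.436 μm/a
  mass loss = 1.436 μm/a × 7.14 g/cm³ = 10.25 g·m⁻²·a⁻¹
Ordering by g·m⁻²·a⁻¹: copper (16.1) > zinc (10.3)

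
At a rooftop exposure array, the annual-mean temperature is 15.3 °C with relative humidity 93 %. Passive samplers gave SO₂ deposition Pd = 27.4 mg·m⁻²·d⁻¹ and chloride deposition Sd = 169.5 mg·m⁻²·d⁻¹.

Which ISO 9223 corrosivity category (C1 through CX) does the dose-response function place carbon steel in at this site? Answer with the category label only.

carbon steel: temperature factor f = -0.054·(5.3) = -0.2862
  sulphur-dioxide contribution → 47.76 μm/a
  chloride contribution → 97.57 μm/a
  ⇒ r_corr(carbon steel) = 145.3 μm/a
Category bounds: 80…200 μm/a bracket r_corr ⇒ C5

C5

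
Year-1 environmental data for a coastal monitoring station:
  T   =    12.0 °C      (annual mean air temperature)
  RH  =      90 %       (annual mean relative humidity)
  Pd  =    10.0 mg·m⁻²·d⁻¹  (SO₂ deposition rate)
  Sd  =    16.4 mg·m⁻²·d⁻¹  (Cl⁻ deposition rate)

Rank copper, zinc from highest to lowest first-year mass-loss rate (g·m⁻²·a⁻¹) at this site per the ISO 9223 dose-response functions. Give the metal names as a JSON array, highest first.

copper: T>10 °C ⇒ hinge -0.080·(12.0−10) = -0.1600
  sulphur-dioxide contribution → 1.663 μm/a
  chloride contribution → 1.003 μm/a
  total first-year rate 2.666 μm/a
  mass loss = 2.666 μm/a × 8.96 g/cm³ = 23.89 g·m⁻²·a⁻¹
zinc: temperature factor f = -0.071·(2.0) = -0.1420
  sulphur-dioxide contribution → 1.936 μm/a
  chloride contribution → 0.4911 μm/a
  total first-year rate 2.427 μm/a
  mass loss = 2.427 μm/a × 7.14 g/cm³ = 17.33 g·m⁻²·a⁻¹
Ordering by g·m⁻²·a⁻¹: copper (23.9) > zinc (17.3)

["copper", "zinc"]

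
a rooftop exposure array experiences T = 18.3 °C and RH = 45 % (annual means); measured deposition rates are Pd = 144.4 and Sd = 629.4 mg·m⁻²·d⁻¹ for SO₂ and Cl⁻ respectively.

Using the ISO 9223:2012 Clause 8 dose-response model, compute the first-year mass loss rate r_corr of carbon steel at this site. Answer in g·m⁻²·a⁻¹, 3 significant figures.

carbon steel: temperature factor f = -0.054·(8.3) = -0.4482
  SO₂ term: 1.77·144.4^0.52·exp(0.02·45-0.4482) = 36.91
  Cl⁻ term: 0.102·629.4^0.62·exp(0.033·45+0.04·18.3) = 50.91
  sum: 36.91 + 50.91 → r_corr = 87.82 μm/a
Convert to mass loss: 87.82 μm/a × 7.85 g/cm³ = 689.4 g·m⁻²·a⁻¹

r_corr = 689 g·m⁻²·a⁻¹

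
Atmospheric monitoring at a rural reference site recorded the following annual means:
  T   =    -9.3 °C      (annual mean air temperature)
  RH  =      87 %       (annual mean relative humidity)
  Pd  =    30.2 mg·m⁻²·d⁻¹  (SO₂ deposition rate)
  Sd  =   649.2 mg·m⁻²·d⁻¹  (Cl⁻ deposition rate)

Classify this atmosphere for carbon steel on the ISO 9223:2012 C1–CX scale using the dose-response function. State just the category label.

C4

carbon steel: temperature factor f = +0.150·(-19.3) = -2.8950
  Pd branch = 1.77·Pd^0.52·e^(0.02·RH+f) = 3.281 μm/a
  Cl⁻ term: 0.102·649.2^0.62·exp(0.033·87+0.04·-9.3) = 68.8
  sum: 3.281 + 68.8 → r_corr = 72.08 μm/a
ISO 9223 Table 2 (carbon steel): 50 < 72.1 ≤ 80 μm/a ⇒ C4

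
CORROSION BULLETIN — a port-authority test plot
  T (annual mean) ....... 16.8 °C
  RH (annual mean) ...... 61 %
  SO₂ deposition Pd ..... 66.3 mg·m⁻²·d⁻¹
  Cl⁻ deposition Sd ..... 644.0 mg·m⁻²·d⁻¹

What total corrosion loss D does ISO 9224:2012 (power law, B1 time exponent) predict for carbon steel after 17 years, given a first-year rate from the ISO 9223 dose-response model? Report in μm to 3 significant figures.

carbon steel: temperature factor f = -0.054·(6.8) = -0.3672
  sulphur-dioxide contribution → 36.77 μm/a
  chloride contribution → 82.45 μm/a
  total first-year rate 119.2 μm/a
Long-term exponent b (ISO 9224 Table 2, B1) = 0.523
  D(17) = 119.2 × 17^0.523 = 119.2 × 4.401 = 524.7 μm

D(17) = 525 μm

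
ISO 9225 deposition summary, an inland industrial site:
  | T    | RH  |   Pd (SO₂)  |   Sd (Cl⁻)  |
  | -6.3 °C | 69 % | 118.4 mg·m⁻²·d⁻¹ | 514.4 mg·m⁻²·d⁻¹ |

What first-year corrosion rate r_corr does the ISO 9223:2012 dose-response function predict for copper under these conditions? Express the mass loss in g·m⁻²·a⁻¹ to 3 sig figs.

copper: f(T) = +0.126·(T−10) [T≤10 °C] = -2.0538
  SO₂ term: 0.0053·118.4^0.26·exp(0.059·69-2.0538) = 0.1378
  Sd branch = 0.01025·Sd^0.27·e^(0.036·RH+0.049·T) = 0.487 μm/a
  r_corr = 0.1378 + 0.487 = 0.6248 μm/a
Convert to mass loss: 0.6248 μm/a × 8.96 g/cm³ = 5.598 g·m⁻²·a⁻¹

r_corr = 5.60 g·m⁻²·a⁻¹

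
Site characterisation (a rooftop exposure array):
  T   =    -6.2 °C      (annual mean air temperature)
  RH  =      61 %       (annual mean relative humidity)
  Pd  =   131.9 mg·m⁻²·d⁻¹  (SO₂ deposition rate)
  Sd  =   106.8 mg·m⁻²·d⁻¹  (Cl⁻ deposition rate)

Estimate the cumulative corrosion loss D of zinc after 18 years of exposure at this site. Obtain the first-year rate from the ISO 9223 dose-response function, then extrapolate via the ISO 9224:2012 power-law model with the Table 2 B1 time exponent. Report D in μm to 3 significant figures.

zinc: f(T) = +0.038·(T−10) [T≤10 °C] = -0.6156
  SO₂ term: 0.0129·131.9^0.44·exp(0.046·61-0.6156) = 0.988
  Sd branch = 0.0175·Sd^0.57·e^(0.008·RH+0.085·T) = 0.2412 μm/a
  r_corr = 0.988 + 0.2412 = 1.229 μm/a
Long-term exponent b (ISO 9224 Table 2, B1) = 0.813
  D(18) = 1.229 × 18^0.813 = 1.229 × 10.48 = 12.89 μm

D(18) = 12.9 μm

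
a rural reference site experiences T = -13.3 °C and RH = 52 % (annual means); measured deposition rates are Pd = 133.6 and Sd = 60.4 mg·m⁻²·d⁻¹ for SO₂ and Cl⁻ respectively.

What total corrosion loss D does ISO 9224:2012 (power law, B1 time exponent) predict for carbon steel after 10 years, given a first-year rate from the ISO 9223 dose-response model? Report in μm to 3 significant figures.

carbon steel: temperature factor f = +0.150·(-23.3) = -3.4950
  Pd branch = 1.77·Pd^0.52·e^(0.02·RH+f) = 1.937 μm/a
  Cl⁻ term: 0.102·60.4^0.62·exp(0.033·52+0.04·-13.3) = 4.237
  r_corr = 1.937 + 4.237 = 6.174 μm/a
Long-term exponent b (ISO 9224 Table 2, B1) = 0.523
  D(10) = 6.174 × 10^0.523 = 6.174 × 3.334 = 20.59 μm

D(10) = 20.6 μm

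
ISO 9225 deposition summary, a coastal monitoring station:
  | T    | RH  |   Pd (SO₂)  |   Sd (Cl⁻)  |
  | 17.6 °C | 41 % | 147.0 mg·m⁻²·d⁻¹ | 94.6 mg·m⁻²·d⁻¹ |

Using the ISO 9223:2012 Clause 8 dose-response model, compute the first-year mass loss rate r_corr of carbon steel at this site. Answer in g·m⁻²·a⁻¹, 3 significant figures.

carbon steel: temperature factor f = -0.054·(7.6) = -0.4104
  sulphur-dioxide contribution → 35.72 μm/a
  chloride contribution → 13.4 μm/a
  total first-year rate 49.11 μm/a
Convert to mass loss: 49.11 μm/a × 7.85 g/cm³ = 385.5 g·m⁻²·a⁻¹

r_corr = 386 g·m⁻²·a⁻¹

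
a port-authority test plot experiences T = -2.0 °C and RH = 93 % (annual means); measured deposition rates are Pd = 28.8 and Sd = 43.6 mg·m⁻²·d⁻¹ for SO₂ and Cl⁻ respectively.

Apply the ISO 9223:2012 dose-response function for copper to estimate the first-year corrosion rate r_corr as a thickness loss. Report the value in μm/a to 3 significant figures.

copper: f(T) = +0.126·(T−10) [T≤10 °C] = -1.5120
  sulphur-dioxide contribution → 0.6761 μm/a
  chloride contribution → 0.7326 μm/a
  total first-year rate 1.409 μm/a

r_corr = 1.41 μm/a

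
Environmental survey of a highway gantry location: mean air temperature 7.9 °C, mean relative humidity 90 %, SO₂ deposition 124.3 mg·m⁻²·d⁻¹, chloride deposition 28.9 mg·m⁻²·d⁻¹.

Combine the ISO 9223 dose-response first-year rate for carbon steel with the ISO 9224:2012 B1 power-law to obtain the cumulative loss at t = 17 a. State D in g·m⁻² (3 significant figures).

D(17) = 4.07e+03 g·m⁻²

carbon steel: f(T) = +0.150·(T−10) [T≤10 °C] = -0.3150
  SO₂ term: 1.77·124.3^0.52·exp(0.02·90-0.3150) = 95.95
  Cl⁻ term: 0.102·28.9^0.62·exp(0.033·90+0.04·7.9) = 21.95
  r_corr = 95.95 + 21.95 = 117.9 μm/a
ISO 9224: D(t) = r_corr · t^b with b = 0.523 (carbon steel, B1)
  D(17) = 117.9 × 17^0.523 = 117.9 × 4.401 = 518.8 μm
  Mass loss = 518.8 μm × 7.85 g/cm³ = 4073 g·m⁻²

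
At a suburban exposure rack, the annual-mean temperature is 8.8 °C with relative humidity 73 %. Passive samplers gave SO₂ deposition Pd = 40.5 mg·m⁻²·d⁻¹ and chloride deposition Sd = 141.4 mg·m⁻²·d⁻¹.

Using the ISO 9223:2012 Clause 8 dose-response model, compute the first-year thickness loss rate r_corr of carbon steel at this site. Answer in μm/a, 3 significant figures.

carbon steel: temperature factor f = +0.150·(-1.2) = -0.1800
  sulphur-dioxide contribution → 43.63 μm/a
  chloride contribution → 34.75 μm/a
  ⇒ r_corr(carbon steel) = 78.38 μm/a

r_corr = 78.4 μm/a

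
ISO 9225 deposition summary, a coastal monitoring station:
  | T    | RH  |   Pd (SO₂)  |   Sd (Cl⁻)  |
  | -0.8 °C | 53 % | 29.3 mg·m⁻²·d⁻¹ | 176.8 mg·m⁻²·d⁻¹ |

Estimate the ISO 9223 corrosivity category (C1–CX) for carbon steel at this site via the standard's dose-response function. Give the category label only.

carbon steel: f(T) = +0.150·(T−10) [T≤10 °C] = -1.6200
  Pd branch = 1.77·Pd^0.52·e^(0.02·RH+f) = 5.855 μm/a
  Sd branch = 0.102·Sd^0.62·e^(0.033·RH+0.04·T) = 14.05 μm/a
  sum: 5.855 + 14.05 → r_corr = 19.91 μm/a
Category bounds: 1.3…25 μm/a bracket r_corr ⇒ C2

C2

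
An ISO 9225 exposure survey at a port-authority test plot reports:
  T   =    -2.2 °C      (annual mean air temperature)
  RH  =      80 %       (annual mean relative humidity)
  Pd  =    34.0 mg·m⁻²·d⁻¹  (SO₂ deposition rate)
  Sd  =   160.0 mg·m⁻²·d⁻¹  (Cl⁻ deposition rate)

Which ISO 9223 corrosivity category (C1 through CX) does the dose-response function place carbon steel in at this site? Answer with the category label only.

carbon steel: temperature factor f = +0.150·(-12.2) = -1.8300
  sulphur-dioxide contribution → 8.799 μm/a
  chloride contribution → 30.44 μm/a
  ⇒ r_corr(carbon steel) = 39.24 μm/a
39.2 μm/a falls in (25, 50] for carbon steel → category C3

C3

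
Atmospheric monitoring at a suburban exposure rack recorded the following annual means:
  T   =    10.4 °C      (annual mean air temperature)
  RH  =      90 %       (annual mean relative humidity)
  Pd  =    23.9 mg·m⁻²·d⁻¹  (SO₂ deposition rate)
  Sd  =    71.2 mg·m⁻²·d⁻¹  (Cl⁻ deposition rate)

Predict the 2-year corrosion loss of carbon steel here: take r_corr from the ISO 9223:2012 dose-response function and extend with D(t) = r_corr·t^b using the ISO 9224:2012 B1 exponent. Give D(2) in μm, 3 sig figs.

D(2) = 139 μm

carbon steel: T>10 °C ⇒ hinge -0.054·(10.4−10) = -0.0216
  sulphur-dioxide contribution → 54.59 μm/a
  chloride contribution → 42.43 μm/a
  ⇒ r_corr(carbon steel) = 97.02 μm/a
Power-law: D(2) = r_corr · 2^0.523
  D(2) = 97.02 × 2^0.523 = 97.02 × 1.437 = 139.4 μm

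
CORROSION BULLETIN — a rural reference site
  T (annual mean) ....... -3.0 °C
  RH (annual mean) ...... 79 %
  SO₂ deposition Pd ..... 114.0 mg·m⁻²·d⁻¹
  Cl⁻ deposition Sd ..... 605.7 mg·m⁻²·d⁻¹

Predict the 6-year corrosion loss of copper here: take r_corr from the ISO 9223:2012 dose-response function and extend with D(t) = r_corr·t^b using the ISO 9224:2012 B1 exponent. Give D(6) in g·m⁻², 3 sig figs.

D(6) = 36.4 g·m⁻²

copper: T≤10 °C ⇒ hinge +0.126·(-3.0−10) = -1.6380
  sulphur-dioxide contribution → 0.3732 μm/a
  chloride contribution → 0.8575 μm/a
  ⇒ r_corr(copper) = 1.231 μm/a
Power-law: D(6) = r_corr · 6^0.667
  D(6) = 1.231 × 6^0.667 = 1.231 × 3.304 = 4.066 μm
  Mass loss = 4.066 μm × 8.96 g/cm³ = 36.43 g·m⁻²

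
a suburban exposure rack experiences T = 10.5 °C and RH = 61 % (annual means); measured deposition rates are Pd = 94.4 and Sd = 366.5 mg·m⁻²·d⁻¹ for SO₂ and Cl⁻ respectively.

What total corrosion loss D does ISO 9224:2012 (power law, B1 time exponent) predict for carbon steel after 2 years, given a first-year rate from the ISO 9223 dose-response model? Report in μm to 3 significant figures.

D(2) = 154 μm

carbon steel: temperature factor f = -0.054·(0.5) = -0.0270
  sulphur-dioxide contribution → 62.1 μm/a
  chloride contribution → 45.18 μm/a
  total first-year rate 107.3 μm/a
Long-term exponent b (ISO 9224 Table 2, B1) = 0.523
  D(2) = 107.3 × 2^0.523 = 107.3 × 1.437 = 154.2 μm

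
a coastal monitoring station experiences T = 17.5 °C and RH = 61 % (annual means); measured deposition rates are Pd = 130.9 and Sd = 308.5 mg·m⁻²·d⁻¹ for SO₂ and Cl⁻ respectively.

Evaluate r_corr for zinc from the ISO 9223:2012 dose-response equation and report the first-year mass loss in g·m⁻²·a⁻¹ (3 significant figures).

zinc: T>10 °C ⇒ hinge -0.071·(17.5−10) = -0.5325
  Pd branch = 0.0129·Pd^0.44·e^(0.046·RH+f) = 1.07 μm/a
  Sd branch = 0.0175·Sd^0.57·e^(0.008·RH+0.085·T) = 3.31 μm/a
  r_corr = 1.07 + 3.31 = 4.38 μm/a
Convert to mass loss: 4.38 μm/a × 7.14 g/cm³ = 31.28 g·m⁻²·a⁻¹

r_corr = 31.3 g·m⁻²·a⁻¹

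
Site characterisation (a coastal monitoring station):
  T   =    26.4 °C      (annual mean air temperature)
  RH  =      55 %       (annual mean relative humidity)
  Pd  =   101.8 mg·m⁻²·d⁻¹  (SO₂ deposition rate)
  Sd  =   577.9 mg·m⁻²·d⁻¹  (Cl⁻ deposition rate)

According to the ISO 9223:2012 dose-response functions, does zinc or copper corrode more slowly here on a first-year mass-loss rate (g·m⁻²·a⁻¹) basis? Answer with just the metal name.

zinc: temperature factor f = -0.071·(16.4) = -1.1644
  Pd branch = 0.0129·Pd^0.44·e^(0.046·RH+f) = 0.3864 μm/a
  Sd branch = 0.0175·Sd^0.57·e^(0.008·RH+0.085·T) = 9.615 μm/a
  r_corr = 0.3864 + 9.615 = 10 μm/a
  mass loss = 10 μm/a × 7.14 g/cm³ = 71.41 g·m⁻²·a⁻¹
copper: T>10 °C ⇒ hinge -0.080·(26.4−10) = -1.3120
  Pd branch = 0.0053·Pd^0.26·e^(0.059·RH+f) = 0.1218 μm/a
  Cl⁻ term: 0.01025·577.9^0.27·exp(0.036·55+0.049·26.4) = 1.507
  sum: 0.1218 + 1.507 → r_corr = 1.629 μm/a
  mass loss = 1.629 μm/a × 8.96 g/cm³ = 14.59 g·m⁻²·a⁻¹
Ordering by g·m⁻²·a⁻¹: zinc (71.4) > copper (14.6)

copper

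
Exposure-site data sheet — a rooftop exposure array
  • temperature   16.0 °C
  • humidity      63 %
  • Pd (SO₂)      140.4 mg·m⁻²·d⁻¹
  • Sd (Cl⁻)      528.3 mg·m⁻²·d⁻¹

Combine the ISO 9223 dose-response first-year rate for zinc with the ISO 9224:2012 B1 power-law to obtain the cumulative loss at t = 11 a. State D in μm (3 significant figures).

D(11) = 37.7 μm

zinc: T>10 °C ⇒ hinge -0.071·(16.0−10) = -0.4260
  Pd branch = 0.0129·Pd^0.44·e^(0.046·RH+f) = 1.346 μm/a
  Sd branch = 0.0175·Sd^0.57·e^(0.008·RH+0.085·T) = 4.024 μm/a
  r_corr = 1.346 + 4.024 = 5.369 μm/a
ISO 9224: D(t) = r_corr · t^b with b = 0.813 (zinc, B1)
  D(11) = 5.369 × 11^0.813 = 5.369 × 7.025 = 37.72 μm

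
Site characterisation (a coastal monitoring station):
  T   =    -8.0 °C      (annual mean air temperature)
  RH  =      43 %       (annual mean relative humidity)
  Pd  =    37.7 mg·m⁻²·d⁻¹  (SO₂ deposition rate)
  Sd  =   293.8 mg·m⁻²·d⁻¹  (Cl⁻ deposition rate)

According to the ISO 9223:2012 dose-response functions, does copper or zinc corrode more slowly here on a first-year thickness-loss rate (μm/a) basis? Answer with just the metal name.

copper

copper: f(T) = +0.126·(T−10) [T≤10 °C] = -2.2680
  SO₂ term: 0.0053·37.7^0.26·exp(0.059·43-2.2680) = 0.01782
  Sd branch = 0.01025·Sd^0.27·e^(0.036·RH+0.049·T) = 0.1511 μm/a
  sum: 0.01782 + 0.1511 → r_corr = 0.1689 μm/a
zinc: f(T) = +0.038·(T−10) [T≤10 °C] = -0.6840
  Pd branch = 0.0129·Pd^0.44·e^(0.046·RH+f) = 0.2324 μm/a
  Cl⁻ term: 0.0175·293.8^0.57·exp(0.008·43+0.085·-8.0) = 0.3191
  sum: 0.2324 + 0.3191 → r_corr = 0.5514 μm/a
Ordering by μm/a: zinc (0.551) > copper (0.169)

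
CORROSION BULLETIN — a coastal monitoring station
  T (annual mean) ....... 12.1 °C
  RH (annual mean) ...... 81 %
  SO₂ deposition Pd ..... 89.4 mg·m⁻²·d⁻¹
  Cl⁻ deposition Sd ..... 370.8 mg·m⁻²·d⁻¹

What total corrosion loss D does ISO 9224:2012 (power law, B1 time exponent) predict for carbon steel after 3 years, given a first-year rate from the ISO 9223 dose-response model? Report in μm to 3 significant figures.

carbon steel: f(T) = -0.054·(T−10) [T>10 °C] = -0.1134
  Pd branch = 1.77·Pd^0.52·e^(0.02·RH+f) = 82.6 μm/a
  Sd branch = 0.102·Sd^0.62·e^(0.033·RH+0.04·T) = 93.87 μm/a
  sum: 82.6 + 93.87 → r_corr = 176.5 μm/a
Long-term exponent b (ISO 9224 Table 2, B1) = 0.523
  D(3) = 176.5 × 3^0.523 = 176.5 × 1.776 = 313.5 μm

D(3) = 313 μm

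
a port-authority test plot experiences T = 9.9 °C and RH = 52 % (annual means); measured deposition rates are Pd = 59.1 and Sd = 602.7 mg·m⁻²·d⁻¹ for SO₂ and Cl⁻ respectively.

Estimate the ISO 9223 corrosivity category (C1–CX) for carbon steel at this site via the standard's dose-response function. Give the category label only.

C5

carbon steel: f(T) = +0.150·(T−10) [T≤10 °C] = -0.0150
  SO₂ term: 1.77·59.1^0.52·exp(0.02·52-0.0150) = 41.15
  Sd branch = 0.102·Sd^0.62·e^(0.033·RH+0.04·T) = 44.62 μm/a
  sum: 41.15 + 44.62 → r_corr = 85.76 μm/a
ISO 9223 Table 2 (carbon steel): 80 < 85.8 ≤ 200 μm/a ⇒ C5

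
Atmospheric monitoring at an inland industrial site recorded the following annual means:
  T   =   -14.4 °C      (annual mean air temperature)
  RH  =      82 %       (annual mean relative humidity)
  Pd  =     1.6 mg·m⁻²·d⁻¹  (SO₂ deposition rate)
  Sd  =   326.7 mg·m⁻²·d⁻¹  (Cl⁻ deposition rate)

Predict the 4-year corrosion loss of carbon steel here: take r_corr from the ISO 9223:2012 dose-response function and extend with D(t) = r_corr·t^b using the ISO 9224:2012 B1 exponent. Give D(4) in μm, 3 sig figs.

carbon steel: f(T) = +0.150·(T−10) [T≤10 °C] = -3.6600
  Pd branch = 1.77·Pd^0.52·e^(0.02·RH+f) = 0.2998 μm/a
  Cl⁻ term: 0.102·326.7^0.62·exp(0.033·82+0.04·-14.4) = 31.08
  r_corr = 0.2998 + 31.08 = 31.38 μm/a
Power-law: D(4) = r_corr · 4^0.523
  D(4) = 31.38 × 4^0.523 = 31.38 × 2.065 = 64.78 μm

D(4) = 64.8 μm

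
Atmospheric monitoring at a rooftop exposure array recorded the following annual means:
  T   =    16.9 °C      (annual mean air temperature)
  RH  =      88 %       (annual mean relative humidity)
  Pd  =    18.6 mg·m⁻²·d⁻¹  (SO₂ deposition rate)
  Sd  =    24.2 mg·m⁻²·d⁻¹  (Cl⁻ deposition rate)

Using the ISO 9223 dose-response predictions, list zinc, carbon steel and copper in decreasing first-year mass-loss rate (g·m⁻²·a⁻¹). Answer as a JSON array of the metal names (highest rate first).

["carbon steel", "copper", "zinc"]

zinc: f(T) = -0.071·(T−10) [T>10 °C] = -0.4899
  sulphur-dioxide contribution → 1.638 μm/a
  chloride contribution → 0.915 μm/a
  ⇒ r_corr(zinc) = 2.553 μm/a
  mass loss = 2.553 μm/a × 7.14 g/cm³ = 18.23 g·m⁻²·a⁻¹
carbon steel: f(T) = -0.054·(T−10) [T>10 °C] = -0.3726
  sulphur-dioxide contribution → 32.41 μm/a
  chloride contribution → 26.38 μm/a
  ⇒ r_corr(carbon steel) = 58.79 μm/a
  mass loss = 58.79 μm/a × 7.85 g/cm³ = 461.5 g·m⁻²·a⁻¹
copper: temperature factor f = -0.080·(6.9) = -0.5520
  sulphur-dioxide contribution → 1.173 μm/a
  chloride contribution → 1.318 μm/a
  ⇒ r_corr(copper) = 2.491 μm/a
  mass loss = 2.491 μm/a × 8.96 g/cm³ = 22.32 g·m⁻²·a⁻¹
Ordering by g·m⁻²·a⁻¹: carbon steel (462) > copper (22.3) > zinc (18.2)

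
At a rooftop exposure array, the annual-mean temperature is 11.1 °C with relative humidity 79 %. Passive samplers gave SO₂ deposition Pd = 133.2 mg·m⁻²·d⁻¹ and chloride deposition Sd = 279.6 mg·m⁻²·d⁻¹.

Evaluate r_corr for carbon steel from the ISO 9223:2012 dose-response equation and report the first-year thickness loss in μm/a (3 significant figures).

r_corr = 174 μm/a

carbon steel: temperature factor f = -0.054·(1.1) = -0.0594
  Pd branch = 1.77·Pd^0.52·e^(0.02·RH+f) = 103.1 μm/a
  Cl⁻ term: 0.102·279.6^0.62·exp(0.033·79+0.04·11.1) = 70.87
  sum: 103.1 + 70.87 → r_corr = 173.9 μm/a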